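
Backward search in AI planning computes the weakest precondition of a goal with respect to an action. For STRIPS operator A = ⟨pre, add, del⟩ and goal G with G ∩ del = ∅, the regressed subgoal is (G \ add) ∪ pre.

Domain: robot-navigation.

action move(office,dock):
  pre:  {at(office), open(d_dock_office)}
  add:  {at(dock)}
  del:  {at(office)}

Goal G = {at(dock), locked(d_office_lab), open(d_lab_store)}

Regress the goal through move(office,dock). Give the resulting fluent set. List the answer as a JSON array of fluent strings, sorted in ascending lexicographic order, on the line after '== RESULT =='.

Compute (G \ add) ∪ pre:
  G ∩ del = {}  (empty — regression defined)
  G \ add = {at(dock), locked(d_office_lab), open(d_lab_store)} \ {at(dock)} = {locked(d_office_lab), open(d_lab_store)}
  ∪ pre   = {locked(d_office_lab), open(d_lab_store)} ∪ {at(office), open(d_dock_office)}
          = {at(office), locked(d_office_lab), open(d_dock_office), open(d_lab_store)}

== RESULT ==
["at(office)", "locked(d_office_lab)", "open(d_dock_office)", "open(d_lab_store)"]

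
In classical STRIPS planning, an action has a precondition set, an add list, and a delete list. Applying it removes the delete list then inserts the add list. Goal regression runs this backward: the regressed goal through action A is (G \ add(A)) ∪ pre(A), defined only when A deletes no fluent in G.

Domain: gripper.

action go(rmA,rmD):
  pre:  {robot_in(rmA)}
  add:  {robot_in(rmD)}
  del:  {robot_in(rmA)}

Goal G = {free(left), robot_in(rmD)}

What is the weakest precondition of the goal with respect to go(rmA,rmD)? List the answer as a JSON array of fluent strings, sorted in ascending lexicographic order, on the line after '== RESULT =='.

Compute (G \ add) ∪ pre:
  G ∩ del = {}  (empty — regression defined)
  G \ add = {free(left), robot_in(rmD)} \ {robot_in(rmD)} = {free(left)}
  ∪ pre   = {free(left)} ∪ {robot_in(rmA)}
          = {free(left), robot_in(rmA)}

== RESULT ==
["free(left)", "robot_in(rmA)"]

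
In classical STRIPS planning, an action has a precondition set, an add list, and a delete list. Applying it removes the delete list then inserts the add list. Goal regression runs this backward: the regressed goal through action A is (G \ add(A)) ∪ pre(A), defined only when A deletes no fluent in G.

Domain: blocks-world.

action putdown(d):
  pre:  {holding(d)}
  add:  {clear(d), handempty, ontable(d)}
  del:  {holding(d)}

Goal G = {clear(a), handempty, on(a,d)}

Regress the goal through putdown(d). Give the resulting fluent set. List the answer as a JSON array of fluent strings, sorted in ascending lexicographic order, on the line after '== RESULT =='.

Compute (G \ add) ∪ pre:
  G ∩ del = {}  (empty — regression defined)
  G \ add = {clear(a), handempty, on(a,d)} \ {clear(d), handempty, ontable(d)} = {clear(a), on(a,d)}
  ∪ pre   = {clear(a), on(a,d)} ∪ {holding(d)}
          = {clear(a), holding(d), on(a,d)}

== RESULT ==
["clear(a)", "holding(d)", "on(a,d)"]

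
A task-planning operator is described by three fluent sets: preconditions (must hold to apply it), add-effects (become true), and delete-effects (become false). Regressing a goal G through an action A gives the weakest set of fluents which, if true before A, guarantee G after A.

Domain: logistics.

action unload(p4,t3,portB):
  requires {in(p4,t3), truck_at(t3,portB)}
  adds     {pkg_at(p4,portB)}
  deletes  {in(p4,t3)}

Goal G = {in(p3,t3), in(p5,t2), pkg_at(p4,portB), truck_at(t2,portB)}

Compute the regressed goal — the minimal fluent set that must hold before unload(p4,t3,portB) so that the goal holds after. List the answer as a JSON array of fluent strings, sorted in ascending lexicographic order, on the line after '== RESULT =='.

Compute (G \ add) ∪ pre:
  G ∩ del = {}  (empty — regression defined)
  G \ add = {in(p3,t3), in(p5,t2), pkg_at(p4,portB), truck_at(t2,portB)} \ {pkg_at(p4,portB)} = {in(p3,t3), in(p5,t2), truck_at(t2,portB)}
  ∪ pre   = {in(p3,t3), in(p5,t2), truck_at(t2,portB)} ∪ {in(p4,t3), truck_at(t3,portB)}
          = {in(p3,t3), in(p4,t3), in(p5,t2), truck_at(t2,portB), truck_at(t3,portB)}

== RESULT ==
["in(p3,t3)", "in(p4,t3)", "in(p5,t2)", "truck_at(t2,portB)", "truck_at(t3,portB)"]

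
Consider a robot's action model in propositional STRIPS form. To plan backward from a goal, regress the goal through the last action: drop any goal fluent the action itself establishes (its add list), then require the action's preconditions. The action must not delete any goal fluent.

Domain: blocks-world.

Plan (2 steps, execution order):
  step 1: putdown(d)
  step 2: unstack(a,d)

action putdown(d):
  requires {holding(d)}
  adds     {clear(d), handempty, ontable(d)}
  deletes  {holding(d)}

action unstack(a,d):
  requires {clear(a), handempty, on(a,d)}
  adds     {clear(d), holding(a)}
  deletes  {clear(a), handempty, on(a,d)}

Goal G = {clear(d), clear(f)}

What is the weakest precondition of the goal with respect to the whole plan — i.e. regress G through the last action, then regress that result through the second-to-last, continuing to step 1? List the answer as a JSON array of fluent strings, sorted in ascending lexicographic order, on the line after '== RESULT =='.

Regress step by step:
  through step 2 (unstack(a,d)): drop {clear(d)}, keep {clear(f)}, require {clear(a), handempty, on(a,d)}
    → {clear(a), clear(f), handempty, on(a,d)}
  through step 1 (putdown(d)): drop {handempty}, keep {clear(a), clear(f), on(a,d)}, require {holding(d)}
    → {clear(a), clear(f), holding(d), on(a,d)}

== RESULT ==
["clear(a)", "clear(f)", "holding(d)", "on(a,d)"]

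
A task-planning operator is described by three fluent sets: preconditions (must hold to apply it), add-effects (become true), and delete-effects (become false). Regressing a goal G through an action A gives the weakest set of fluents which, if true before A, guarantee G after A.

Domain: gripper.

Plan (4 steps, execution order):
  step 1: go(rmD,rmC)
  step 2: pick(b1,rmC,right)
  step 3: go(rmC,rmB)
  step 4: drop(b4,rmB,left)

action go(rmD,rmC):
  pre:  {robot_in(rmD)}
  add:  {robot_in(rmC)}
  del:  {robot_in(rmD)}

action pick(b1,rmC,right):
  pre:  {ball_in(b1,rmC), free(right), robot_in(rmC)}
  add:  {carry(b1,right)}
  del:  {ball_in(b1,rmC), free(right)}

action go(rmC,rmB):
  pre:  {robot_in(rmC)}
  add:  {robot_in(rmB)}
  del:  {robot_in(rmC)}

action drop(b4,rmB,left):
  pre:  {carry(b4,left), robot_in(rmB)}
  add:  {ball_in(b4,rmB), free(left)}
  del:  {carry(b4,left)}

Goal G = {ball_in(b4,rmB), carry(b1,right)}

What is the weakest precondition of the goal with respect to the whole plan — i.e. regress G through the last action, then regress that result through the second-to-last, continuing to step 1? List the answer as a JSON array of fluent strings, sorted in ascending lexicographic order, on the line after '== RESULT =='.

Work backward from the goal:
  through step 4 (drop(b4,rmB,left)): drop {ball_in(b4,rmB)}, keep {carry(b1,right)}, require {carry(b4,left), robot_in(rmB)}
    → {carry(b1,right), carry(b4,left), robot_in(rmB)}
  through step 3 (go(rmC,rmB)): drop {robot_in(rmB)}, keep {carry(b1,right), carry(b4,left)}, require {robot_in(rmC)}
    → {carry(b1,right), carry(b4,left), robot_in(rmC)}
  through step 2 (pick(b1,rmC,right)): drop {carry(b1,right)}, keep {carry(b4,left), robot_in(rmC)}, require {ball_in(b1,rmC), free(right), robot_in(rmC)}
    → {ball_in(b1,rmC), carry(b4,left), free(right), robot_in(rmC)}
  through step 1 (go(rmD,rmC)): drop {robot_in(rmC)}, keep {ball_in(b1,rmC), carry(b4,left), free(right)}, require {robot_in(rmD)}
    → {ball_in(b1,rmC), carry(b4,left), free(right), robot_in(rmD)}

== RESULT ==
["ball_in(b1,rmC)", "carry(b4,left)", "free(right)", "robot_in(rmD)"]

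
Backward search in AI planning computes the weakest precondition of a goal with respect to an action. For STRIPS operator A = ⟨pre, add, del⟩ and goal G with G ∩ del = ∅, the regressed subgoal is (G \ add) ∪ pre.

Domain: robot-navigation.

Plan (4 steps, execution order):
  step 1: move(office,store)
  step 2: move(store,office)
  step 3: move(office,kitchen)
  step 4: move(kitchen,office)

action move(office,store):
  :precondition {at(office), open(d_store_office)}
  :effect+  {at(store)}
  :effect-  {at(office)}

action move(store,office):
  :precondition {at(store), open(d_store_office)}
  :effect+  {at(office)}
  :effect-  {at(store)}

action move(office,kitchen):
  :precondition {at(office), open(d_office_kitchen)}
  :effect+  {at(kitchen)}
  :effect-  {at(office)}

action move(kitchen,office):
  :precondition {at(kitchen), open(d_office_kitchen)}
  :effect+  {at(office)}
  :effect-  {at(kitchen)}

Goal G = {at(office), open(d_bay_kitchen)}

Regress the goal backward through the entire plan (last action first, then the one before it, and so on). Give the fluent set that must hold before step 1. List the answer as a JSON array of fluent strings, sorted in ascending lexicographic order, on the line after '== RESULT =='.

Work backward from the goal:
  through step 4 (move(kitchen,office)): drop {at(office)}, keep {open(d_bay_kitchen)}, require {at(kitchen), open(d_office_kitchen)}
    → {at(kitchen), open(d_bay_kitchen), open(d_office_kitchen)}
  through step 3 (move(office,kitchen)): drop {at(kitchen)}, keep {open(d_bay_kitchen), open(d_office_kitchen)}, require {at(office), open(d_office_kitchen)}
    → {at(office), open(d_bay_kitchen), open(d_office_kitchen)}
  through step 2 (move(store,office)): drop {at(office)}, keep {open(d_bay_kitchen), open(d_office_kitchen)}, require {at(store), open(d_store_office)}
    → {at(store), open(d_bay_kitchen), open(d_office_kitchen), open(d_store_office)}
  through step 1 (move(office,store)): drop {at(store)}, keep {open(d_bay_kitchen), open(d_office_kitchen), open(d_store_office)}, require {at(office), open(d_store_office)}
    → {at(office), open(d_bay_kitchen), open(d_office_kitchen), open(d_store_office)}

== RESULT ==
["at(office)", "open(d_bay_kitchen)", "open(d_office_kitchen)", "open(d_store_office)"]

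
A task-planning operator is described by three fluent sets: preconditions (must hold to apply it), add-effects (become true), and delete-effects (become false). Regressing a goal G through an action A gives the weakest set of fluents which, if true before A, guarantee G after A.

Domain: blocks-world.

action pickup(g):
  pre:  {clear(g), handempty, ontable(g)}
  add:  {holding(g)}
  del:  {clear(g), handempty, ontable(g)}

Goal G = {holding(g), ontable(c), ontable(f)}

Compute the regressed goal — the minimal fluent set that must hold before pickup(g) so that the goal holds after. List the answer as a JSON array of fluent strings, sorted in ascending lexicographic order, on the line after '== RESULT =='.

Regress:
  G ∩ del = {}  (empty — regression defined)
  G \ add = {holding(g), ontable(c), ontable(f)} \ {holding(g)} = {ontable(c), ontable(f)}
  ∪ pre   = {ontable(c), ontable(f)} ∪ {clear(g), handempty, ontable(g)}
          = {clear(g), handempty, ontable(c), ontable(f), ontable(g)}

== RESULT ==
["clear(g)", "handempty", "ontable(c)", "ontable(f)", "ontable(g)"]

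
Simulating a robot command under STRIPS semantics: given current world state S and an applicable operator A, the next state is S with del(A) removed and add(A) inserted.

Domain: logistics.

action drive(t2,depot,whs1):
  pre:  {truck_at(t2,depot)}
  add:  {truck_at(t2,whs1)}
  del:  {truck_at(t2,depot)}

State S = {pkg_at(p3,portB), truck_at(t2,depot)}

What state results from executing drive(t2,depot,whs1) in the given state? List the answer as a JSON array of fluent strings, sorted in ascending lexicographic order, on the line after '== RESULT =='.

Progress:
  pre ⊆ S: {truck_at(t2,depot)} ⊆ S  — applicable
  S \ del = {pkg_at(p3,portB)}
  ∪ add   = {pkg_at(p3,portB), truck_at(t2,whs1)}

== RESULT ==
["pkg_at(p3,portB)", "truck_at(t2,whs1)"]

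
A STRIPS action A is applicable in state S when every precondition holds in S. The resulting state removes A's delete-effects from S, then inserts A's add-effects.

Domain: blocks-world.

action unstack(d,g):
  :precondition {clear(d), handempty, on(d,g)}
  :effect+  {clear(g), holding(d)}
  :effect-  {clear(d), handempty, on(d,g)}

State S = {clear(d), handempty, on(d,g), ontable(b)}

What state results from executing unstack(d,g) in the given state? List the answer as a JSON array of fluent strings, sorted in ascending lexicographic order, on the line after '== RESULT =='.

Compute (S \ del) ∪ add:
  pre ⊆ S: {clear(d), handempty, on(d,g)} ⊆ S  — applicable
  S \ del = {ontable(b)}
  ∪ add   = {clear(g), holding(d), ontable(b)}

== RESULT ==
["clear(g)", "holding(d)", "ontable(b)"]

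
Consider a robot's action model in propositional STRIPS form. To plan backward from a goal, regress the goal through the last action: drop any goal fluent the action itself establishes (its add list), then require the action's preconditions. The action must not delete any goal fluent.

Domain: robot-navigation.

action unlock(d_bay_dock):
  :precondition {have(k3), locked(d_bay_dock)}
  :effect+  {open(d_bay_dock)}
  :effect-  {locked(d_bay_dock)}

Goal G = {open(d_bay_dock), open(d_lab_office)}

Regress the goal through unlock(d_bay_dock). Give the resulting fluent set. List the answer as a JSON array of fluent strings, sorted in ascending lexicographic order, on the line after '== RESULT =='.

Regress:
  G ∩ del = {}  (empty — regression defined)
  G \ add = {open(d_bay_dock), open(d_lab_office)} \ {open(d_bay_dock)} = {open(d_lab_office)}
  ∪ pre   = {open(d_lab_office)} ∪ {have(k3), locked(d_bay_dock)}
          = {have(k3), locked(d_bay_dock), open(d_lab_office)}

== RESULT ==
["have(k3)", "locked(d_bay_dock)", "open(d_lab_office)"]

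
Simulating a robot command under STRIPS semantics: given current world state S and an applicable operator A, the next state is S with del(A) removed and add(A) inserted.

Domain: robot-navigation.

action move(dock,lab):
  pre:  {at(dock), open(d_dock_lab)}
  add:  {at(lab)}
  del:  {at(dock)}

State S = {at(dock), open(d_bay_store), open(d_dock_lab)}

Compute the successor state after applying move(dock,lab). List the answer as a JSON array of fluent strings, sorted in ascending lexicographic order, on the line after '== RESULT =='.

Compute (S \ del) ∪ add:
  pre ⊆ S: {at(dock), open(d_dock_lab)} ⊆ S  — applicable
  S \ del = {open(d_bay_store), open(d_dock_lab)}
  ∪ add   = {at(lab), open(d_bay_store), open(d_dock_lab)}

== RESULT ==
["at(lab)", "open(d_bay_store)", "open(d_dock_lab)"]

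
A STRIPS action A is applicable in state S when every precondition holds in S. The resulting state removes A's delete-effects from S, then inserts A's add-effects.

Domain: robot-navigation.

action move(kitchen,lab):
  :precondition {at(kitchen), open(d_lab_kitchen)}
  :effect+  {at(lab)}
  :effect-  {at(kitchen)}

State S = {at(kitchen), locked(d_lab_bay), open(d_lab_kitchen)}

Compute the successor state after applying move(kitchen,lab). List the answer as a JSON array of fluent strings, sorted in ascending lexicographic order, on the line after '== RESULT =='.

Compute (S \ del) ∪ add:
  pre ⊆ S: {at(kitchen), open(d_lab_kitchen)} ⊆ S  — applicable
  S \ del = {locked(d_lab_bay), open(d_lab_kitchen)}
  ∪ add   = {at(lab), locked(d_lab_bay), open(d_lab_kitchen)}

== RESULT ==
["at(lab)", "locked(d_lab_bay)", "open(d_lab_kitchen)"]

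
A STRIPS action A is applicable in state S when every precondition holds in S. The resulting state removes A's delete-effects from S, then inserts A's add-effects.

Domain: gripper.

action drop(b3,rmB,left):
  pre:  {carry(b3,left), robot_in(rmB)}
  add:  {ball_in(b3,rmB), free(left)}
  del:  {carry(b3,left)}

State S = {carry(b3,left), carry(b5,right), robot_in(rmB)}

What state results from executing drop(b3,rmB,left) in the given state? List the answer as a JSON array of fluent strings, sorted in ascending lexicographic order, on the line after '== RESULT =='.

Compute (S \ del) ∪ add:
  pre ⊆ S: {carry(b3,left), robot_in(rmB)} ⊆ S  — applicable
  S \ del = {carry(b5,right), robot_in(rmB)}
  ∪ add   = {ball_in(b3,rmB), carry(b5,right), free(left), robot_in(rmB)}

== RESULT ==
["ball_in(b3,rmB)", "carry(b5,right)", "free(left)", "robot_in(rmB)"]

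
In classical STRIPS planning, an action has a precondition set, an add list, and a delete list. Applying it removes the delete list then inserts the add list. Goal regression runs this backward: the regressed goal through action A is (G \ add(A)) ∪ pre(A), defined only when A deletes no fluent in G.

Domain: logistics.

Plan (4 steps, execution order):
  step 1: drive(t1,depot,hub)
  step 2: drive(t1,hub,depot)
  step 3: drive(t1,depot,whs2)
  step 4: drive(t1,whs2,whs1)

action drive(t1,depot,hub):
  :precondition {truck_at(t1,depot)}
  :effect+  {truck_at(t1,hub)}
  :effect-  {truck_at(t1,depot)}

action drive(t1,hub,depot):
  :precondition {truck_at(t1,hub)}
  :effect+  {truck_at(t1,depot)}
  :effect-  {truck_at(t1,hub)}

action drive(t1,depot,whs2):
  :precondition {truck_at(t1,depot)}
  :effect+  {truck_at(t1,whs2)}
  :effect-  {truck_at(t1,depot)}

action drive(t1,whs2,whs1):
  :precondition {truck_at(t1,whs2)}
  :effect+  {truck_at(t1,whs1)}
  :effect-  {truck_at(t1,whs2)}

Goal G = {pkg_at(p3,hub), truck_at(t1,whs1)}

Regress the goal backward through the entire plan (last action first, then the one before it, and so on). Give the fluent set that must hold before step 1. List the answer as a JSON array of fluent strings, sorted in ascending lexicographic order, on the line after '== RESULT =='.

Work backward from the goal:
  through step 4 (drive(t1,whs2,whs1)): drop {truck_at(t1,whs1)}, keep {pkg_at(p3,hub)}, require {truck_at(t1,whs2)}
    → {pkg_at(p3,hub), truck_at(t1,whs2)}
  through step 3 (drive(t1,depot,whs2)): drop {truck_at(t1,whs2)}, keep {pkg_at(p3,hub)}, require {truck_at(t1,depot)}
    → {pkg_at(p3,hub), truck_at(t1,depot)}
  through step 2 (drive(t1,hub,depot)): drop {truck_at(t1,depot)}, keep {pkg_at(p3,hub)}, require {truck_at(t1,hub)}
    → {pkg_at(p3,hub), truck_at(t1,hub)}
  through step 1 (drive(t1,depot,hub)): drop {truck_at(t1,hub)}, keep {pkg_at(p3,hub)}, require {truck_at(t1,depot)}
    → {pkg_at(p3,hub), truck_at(t1,depot)}

== RESULT ==
["pkg_at(p3,hub)", "truck_at(t1,depot)"]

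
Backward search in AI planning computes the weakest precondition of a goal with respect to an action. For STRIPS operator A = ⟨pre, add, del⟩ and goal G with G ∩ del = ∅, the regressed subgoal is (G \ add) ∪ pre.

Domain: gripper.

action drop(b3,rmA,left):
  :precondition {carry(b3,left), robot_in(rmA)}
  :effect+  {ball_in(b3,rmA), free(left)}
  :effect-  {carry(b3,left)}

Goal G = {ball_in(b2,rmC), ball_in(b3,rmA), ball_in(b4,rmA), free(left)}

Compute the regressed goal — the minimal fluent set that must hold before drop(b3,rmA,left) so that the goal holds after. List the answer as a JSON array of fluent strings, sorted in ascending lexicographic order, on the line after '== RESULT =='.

Regress:
  G ∩ del = {}  (empty — regression defined)
  G \ add = {ball_in(b2,rmC), ball_in(b3,rmA), ball_in(b4,rmA), free(left)} \ {ball_in(b3,rmA), free(left)} = {ball_in(b2,rmC), ball_in(b4,rmA)}
  ∪ pre   = {ball_in(b2,rmC), ball_in(b4,rmA)} ∪ {carry(b3,left), robot_in(rmA)}
          = {ball_in(b2,rmC), ball_in(b4,rmA), carry(b3,left), robot_in(rmA)}

== RESULT ==
["ball_in(b2,rmC)", "ball_in(b4,rmA)", "carry(b3,left)", "robot_in(rmA)"]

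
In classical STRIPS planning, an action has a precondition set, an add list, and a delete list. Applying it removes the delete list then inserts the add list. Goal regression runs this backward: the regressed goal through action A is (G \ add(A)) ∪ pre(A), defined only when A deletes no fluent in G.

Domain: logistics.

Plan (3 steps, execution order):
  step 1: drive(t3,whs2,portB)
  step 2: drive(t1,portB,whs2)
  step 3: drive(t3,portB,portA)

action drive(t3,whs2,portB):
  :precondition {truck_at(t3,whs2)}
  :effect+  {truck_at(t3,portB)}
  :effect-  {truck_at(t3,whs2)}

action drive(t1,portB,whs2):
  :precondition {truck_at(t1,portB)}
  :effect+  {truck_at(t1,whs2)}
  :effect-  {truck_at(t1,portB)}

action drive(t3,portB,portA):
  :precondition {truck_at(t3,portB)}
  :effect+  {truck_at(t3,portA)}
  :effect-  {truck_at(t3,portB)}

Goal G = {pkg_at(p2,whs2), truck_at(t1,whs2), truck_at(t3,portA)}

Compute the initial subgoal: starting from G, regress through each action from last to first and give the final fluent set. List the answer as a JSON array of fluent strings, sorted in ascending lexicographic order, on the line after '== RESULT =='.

Regress step by step:
  through step 3 (drive(t3,portB,portA)): drop {truck_at(t3,portA)}, keep {pkg_at(p2,whs2), truck_at(t1,whs2)}, require {truck_at(t3,portB)}
    → {pkg_at(p2,whs2), truck_at(t1,whs2), truck_at(t3,portB)}
  through step 2 (drive(t1,portB,whs2)): drop {truck_at(t1,whs2)}, keep {pkg_at(p2,whs2), truck_at(t3,portB)}, require {truck_at(t1,portB)}
    → {pkg_at(p2,whs2), truck_at(t1,portB), truck_at(t3,portB)}
  through step 1 (drive(t3,whs2,portB)): drop {truck_at(t3,portB)}, keep {pkg_at(p2,whs2), truck_at(t1,portB)}, require {truck_at(t3,whs2)}
    → {pkg_at(p2,whs2), truck_at(t1,portB), truck_at(t3,whs2)}

== RESULT ==
["pkg_at(p2,whs2)", "truck_at(t1,portB)", "truck_at(t3,whs2)"]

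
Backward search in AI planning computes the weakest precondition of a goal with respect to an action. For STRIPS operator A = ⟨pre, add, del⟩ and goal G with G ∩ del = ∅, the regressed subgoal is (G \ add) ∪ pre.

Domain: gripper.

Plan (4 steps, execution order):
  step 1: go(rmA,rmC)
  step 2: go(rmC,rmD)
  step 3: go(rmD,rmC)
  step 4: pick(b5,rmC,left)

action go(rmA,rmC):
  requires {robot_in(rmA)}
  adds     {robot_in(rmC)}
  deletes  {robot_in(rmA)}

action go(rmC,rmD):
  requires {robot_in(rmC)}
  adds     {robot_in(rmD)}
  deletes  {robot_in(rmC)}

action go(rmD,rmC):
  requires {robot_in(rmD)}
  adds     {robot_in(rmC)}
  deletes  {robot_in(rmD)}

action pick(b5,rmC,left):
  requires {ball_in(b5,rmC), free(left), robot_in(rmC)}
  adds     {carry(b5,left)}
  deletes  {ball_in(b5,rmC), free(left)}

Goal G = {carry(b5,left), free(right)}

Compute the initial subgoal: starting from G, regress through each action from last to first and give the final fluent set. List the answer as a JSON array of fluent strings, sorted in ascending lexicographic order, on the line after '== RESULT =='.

Regress step by step:
  through step 4 (pick(b5,rmC,left)): drop {carry(b5,left)}, keep {free(right)}, require {ball_in(b5,rmC), free(left), robot_in(rmC)}
    → {ball_in(b5,rmC), free(left), free(right), robot_in(rmC)}
  through step 3 (go(rmD,rmC)): drop {robot_in(rmC)}, keep {ball_in(b5,rmC), free(left), free(right)}, require {robot_in(rmD)}
    → {ball_in(b5,rmC), free(left), free(right), robot_in(rmD)}
  through step 2 (go(rmC,rmD)): drop {robot_in(rmD)}, keep {ball_in(b5,rmC), free(left), free(right)}, require {robot_in(rmC)}
    → {ball_in(b5,rmC), free(left), free(right), robot_in(rmC)}
  through step 1 (go(rmA,rmC)): drop {robot_in(rmC)}, keep {ball_in(b5,rmC), free(left), free(right)}, require {robot_in(rmA)}
    → {ball_in(b5,rmC), free(left), free(right), robot_in(rmA)}

== RESULT ==
["ball_in(b5,rmC)", "free(left)", "free(right)", "robot_in(rmA)"]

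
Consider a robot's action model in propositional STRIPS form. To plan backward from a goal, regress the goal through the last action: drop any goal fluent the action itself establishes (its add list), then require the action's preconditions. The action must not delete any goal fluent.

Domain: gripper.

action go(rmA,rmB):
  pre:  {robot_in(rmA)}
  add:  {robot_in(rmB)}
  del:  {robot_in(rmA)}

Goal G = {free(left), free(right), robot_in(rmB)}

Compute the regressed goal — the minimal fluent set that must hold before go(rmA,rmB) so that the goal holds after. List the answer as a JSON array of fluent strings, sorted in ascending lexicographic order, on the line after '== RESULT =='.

Compute (G \ add) ∪ pre:
  G ∩ del = {}  (empty — regression defined)
  G \ add = {free(left), free(right), robot_in(rmB)} \ {robot_in(rmB)} = {free(left), free(right)}
  ∪ pre   = {free(left), free(right)} ∪ {robot_in(rmA)}
          = {free(left), free(right), robot_in(rmA)}

== RESULT ==
["free(left)", "free(right)", "robot_in(rmA)"]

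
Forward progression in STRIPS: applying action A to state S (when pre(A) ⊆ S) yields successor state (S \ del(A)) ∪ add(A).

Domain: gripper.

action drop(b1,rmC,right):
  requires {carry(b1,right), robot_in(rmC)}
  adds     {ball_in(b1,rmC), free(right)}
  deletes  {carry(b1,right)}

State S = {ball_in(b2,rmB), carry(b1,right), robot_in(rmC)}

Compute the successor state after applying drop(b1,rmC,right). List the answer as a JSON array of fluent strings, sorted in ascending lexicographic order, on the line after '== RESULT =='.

Compute (S \ del) ∪ add:
  pre ⊆ S: {carry(b1,right), robot_in(rmC)} ⊆ S  — applicable
  S \ del = {ball_in(b2,rmB), robot_in(rmC)}
  ∪ add   = {ball_in(b1,rmC), ball_in(b2,rmB), free(right), robot_in(rmC)}

== RESULT ==
["ball_in(b1,rmC)", "ball_in(b2,rmB)", "free(right)", "robot_in(rmC)"]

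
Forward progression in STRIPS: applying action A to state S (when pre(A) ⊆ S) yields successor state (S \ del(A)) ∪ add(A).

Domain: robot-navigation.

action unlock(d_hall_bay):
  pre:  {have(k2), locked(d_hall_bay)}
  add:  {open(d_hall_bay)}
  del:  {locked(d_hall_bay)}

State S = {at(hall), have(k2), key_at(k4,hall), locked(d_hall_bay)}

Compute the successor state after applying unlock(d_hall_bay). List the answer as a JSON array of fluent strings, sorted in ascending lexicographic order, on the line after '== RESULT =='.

Progress:
  pre ⊆ S: {have(k2), locked(d_hall_bay)} ⊆ S  — applicable
  S \ del = {at(hall), have(k2), key_at(k4,hall)}
  ∪ add   = {at(hall), have(k2), key_at(k4,hall), open(d_hall_bay)}

== RESULT ==
["at(hall)", "have(k2)", "key_at(k4,hall)", "open(d_hall_bay)"]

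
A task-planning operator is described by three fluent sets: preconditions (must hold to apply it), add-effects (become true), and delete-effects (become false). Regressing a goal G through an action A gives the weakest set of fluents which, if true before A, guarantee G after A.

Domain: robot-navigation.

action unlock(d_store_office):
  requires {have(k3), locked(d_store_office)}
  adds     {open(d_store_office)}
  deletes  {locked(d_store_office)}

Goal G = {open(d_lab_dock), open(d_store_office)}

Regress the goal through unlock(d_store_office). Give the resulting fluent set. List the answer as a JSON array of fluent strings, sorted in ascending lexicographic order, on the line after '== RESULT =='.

Compute (G \ add) ∪ pre:
  G ∩ del = {}  (empty — regression defined)
  G \ add = {open(d_lab_dock), open(d_store_office)} \ {open(d_store_office)} = {open(d_lab_dock)}
  ∪ pre   = {open(d_lab_dock)} ∪ {have(k3), locked(d_store_office)}
          = {have(k3), locked(d_store_office), open(d_lab_dock)}

== RESULT ==
["have(k3)", "locked(d_store_office)", "open(d_lab_dock)"]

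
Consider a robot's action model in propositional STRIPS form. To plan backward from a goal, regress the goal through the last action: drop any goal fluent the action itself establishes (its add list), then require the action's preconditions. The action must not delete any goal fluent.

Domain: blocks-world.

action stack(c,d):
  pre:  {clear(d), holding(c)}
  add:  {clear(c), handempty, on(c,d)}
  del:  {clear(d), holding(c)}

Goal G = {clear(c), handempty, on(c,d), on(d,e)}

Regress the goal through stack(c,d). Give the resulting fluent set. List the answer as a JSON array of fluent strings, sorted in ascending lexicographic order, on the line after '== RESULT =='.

Compute (G \ add) ∪ pre:
  G ∩ del = {}  (empty — regression defined)
  G \ add = {clear(c), handempty, on(c,d), on(d,e)} \ {clear(c), handempty, on(c,d)} = {on(d,e)}
  ∪ pre   = {on(d,e)} ∪ {clear(d), holding(c)}
          = {clear(d), holding(c), on(d,e)}

== RESULT ==
["clear(d)", "holding(c)", "on(d,e)"]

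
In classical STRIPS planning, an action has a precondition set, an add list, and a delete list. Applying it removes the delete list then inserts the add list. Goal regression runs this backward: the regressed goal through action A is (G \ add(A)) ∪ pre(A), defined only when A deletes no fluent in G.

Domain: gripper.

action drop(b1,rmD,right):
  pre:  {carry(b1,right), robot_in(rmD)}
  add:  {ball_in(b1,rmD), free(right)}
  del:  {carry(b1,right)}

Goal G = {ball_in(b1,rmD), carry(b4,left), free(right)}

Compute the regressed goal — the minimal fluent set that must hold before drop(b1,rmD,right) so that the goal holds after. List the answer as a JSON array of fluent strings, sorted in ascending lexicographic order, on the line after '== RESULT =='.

Regress:
  G ∩ del = {}  (empty — regression defined)
  G \ add = {ball_in(b1,rmD), carry(b4,left), free(right)} \ {ball_in(b1,rmD), free(right)} = {carry(b4,left)}
  ∪ pre   = {carry(b4,left)} ∪ {carry(b1,right), robot_in(rmD)}
          = {carry(b1,right), carry(b4,left), robot_in(rmD)}

== RESULT ==
["carry(b1,right)", "carry(b4,left)", "robot_in(rmD)"]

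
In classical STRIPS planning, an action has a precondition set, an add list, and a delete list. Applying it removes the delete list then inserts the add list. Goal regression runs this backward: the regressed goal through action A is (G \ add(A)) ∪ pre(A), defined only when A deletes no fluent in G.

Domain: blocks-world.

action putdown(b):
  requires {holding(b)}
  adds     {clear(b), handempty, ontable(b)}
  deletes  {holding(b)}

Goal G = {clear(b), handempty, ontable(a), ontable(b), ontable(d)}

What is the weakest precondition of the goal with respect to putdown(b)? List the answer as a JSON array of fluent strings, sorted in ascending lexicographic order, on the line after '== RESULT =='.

Compute (G \ add) ∪ pre:
  G ∩ del = {}  (empty — regression defined)
  G \ add = {clear(b), handempty, ontable(a), ontable(b), ontable(d)} \ {clear(b), handempty, ontable(b)} = {ontable(a), ontable(d)}
  ∪ pre   = {ontable(a), ontable(d)} ∪ {holding(b)}
          = {holding(b), ontable(a), ontable(d)}

== RESULT ==
["holding(b)", "ontable(a)", "ontable(d)"]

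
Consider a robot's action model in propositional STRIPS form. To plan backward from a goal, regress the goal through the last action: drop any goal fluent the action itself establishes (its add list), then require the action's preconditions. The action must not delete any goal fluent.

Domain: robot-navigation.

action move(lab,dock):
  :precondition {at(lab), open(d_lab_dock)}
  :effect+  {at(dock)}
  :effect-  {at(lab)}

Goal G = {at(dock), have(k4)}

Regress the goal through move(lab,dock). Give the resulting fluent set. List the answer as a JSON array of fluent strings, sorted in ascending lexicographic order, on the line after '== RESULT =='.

Regress:
  G ∩ del = {}  (empty — regression defined)
  G \ add = {at(dock), have(k4)} \ {at(dock)} = {have(k4)}
  ∪ pre   = {have(k4)} ∪ {at(lab), open(d_lab_dock)}
          = {at(lab), have(k4), open(d_lab_dock)}

== RESULT ==
["at(lab)", "have(k4)", "open(d_lab_dock)"]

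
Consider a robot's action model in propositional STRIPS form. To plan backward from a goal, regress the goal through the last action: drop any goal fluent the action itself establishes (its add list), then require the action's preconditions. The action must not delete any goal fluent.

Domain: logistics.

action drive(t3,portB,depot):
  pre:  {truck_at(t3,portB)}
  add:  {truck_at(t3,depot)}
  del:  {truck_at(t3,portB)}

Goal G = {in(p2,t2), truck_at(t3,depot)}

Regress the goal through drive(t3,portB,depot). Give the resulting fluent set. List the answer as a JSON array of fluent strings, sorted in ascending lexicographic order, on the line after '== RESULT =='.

Regress:
  G ∩ del = {}  (empty — regression defined)
  G \ add = {in(p2,t2), truck_at(t3,depot)} \ {truck_at(t3,depot)} = {in(p2,t2)}
  ∪ pre   = {in(p2,t2)} ∪ {truck_at(t3,portB)}
          = {in(p2,t2), truck_at(t3,portB)}

== RESULT ==
["in(p2,t2)", "truck_at(t3,portB)"]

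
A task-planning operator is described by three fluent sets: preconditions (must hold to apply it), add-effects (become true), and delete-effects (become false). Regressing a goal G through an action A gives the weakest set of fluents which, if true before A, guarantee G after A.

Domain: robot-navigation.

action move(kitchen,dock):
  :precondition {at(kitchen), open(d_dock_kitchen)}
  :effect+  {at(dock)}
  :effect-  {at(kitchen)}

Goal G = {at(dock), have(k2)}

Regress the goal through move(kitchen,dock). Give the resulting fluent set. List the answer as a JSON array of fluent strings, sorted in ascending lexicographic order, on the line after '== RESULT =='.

Regress:
  G ∩ del = {}  (empty — regression defined)
  G \ add = {at(dock), have(k2)} \ {at(dock)} = {have(k2)}
  ∪ pre   = {have(k2)} ∪ {at(kitchen), open(d_dock_kitchen)}
          = {at(kitchen), have(k2), open(d_dock_kitchen)}

== RESULT ==
["at(kitchen)", "have(k2)", "open(d_dock_kitchen)"]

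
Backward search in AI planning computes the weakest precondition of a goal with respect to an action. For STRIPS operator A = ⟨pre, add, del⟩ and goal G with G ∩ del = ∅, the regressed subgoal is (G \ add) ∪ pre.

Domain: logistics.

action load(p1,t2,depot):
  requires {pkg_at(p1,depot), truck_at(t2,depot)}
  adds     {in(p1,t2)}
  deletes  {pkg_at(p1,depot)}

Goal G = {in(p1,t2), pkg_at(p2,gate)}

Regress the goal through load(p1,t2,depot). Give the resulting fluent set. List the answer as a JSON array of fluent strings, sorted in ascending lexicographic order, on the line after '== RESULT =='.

Compute (G \ add) ∪ pre:
  G ∩ del = {}  (empty — regression defined)
  G \ add = {in(p1,t2), pkg_at(p2,gate)} \ {in(p1,t2)} = {pkg_at(p2,gate)}
  ∪ pre   = {pkg_at(p2,gate)} ∪ {pkg_at(p1,depot), truck_at(t2,depot)}
          = {pkg_at(p1,depot), pkg_at(p2,gate), truck_at(t2,depot)}

== RESULT ==
["pkg_at(p1,depot)", "pkg_at(p2,gate)", "truck_at(t2,depot)"]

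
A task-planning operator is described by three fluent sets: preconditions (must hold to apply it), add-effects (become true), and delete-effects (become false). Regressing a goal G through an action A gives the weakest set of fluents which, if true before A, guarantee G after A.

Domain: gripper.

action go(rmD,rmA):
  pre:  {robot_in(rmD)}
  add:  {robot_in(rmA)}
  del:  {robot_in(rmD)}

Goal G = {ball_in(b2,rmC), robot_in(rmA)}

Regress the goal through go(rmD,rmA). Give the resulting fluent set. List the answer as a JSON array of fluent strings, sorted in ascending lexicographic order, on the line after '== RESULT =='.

Regress:
  G ∩ del = {}  (empty — regression defined)
  G \ add = {ball_in(b2,rmC), robot_in(rmA)} \ {robot_in(rmA)} = {ball_in(b2,rmC)}
  ∪ pre   = {ball_in(b2,rmC)} ∪ {robot_in(rmD)}
          = {ball_in(b2,rmC), robot_in(rmD)}

== RESULT ==
["ball_in(b2,rmC)", "robot_in(rmD)"]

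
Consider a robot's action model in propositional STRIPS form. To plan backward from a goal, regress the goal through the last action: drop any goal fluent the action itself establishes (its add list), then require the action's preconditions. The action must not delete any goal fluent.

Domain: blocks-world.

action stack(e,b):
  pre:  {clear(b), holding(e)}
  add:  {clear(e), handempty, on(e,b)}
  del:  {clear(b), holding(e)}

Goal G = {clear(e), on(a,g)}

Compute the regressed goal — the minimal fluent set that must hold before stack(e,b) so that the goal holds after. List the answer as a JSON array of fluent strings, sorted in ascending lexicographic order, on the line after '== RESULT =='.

Regress:
  G ∩ del = {}  (empty — regression defined)
  G \ add = {clear(e), on(a,g)} \ {clear(e), handempty, on(e,b)} = {on(a,g)}
  ∪ pre   = {on(a,g)} ∪ {clear(b), holding(e)}
          = {clear(b), holding(e), on(a,g)}

== RESULT ==
["clear(b)", "holding(e)", "on(a,g)"]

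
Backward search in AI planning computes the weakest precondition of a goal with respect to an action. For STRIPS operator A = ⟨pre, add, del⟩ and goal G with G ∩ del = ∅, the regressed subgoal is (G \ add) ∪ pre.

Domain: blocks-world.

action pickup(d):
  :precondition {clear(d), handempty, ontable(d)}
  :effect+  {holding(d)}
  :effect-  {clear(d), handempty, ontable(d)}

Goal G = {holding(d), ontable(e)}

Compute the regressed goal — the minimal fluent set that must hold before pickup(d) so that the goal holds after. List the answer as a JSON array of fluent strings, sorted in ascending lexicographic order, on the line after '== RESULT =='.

Regress:
  G ∩ del = {}  (empty — regression defined)
  G \ add = {holding(d), ontable(e)} \ {holding(d)} = {ontable(e)}
  ∪ pre   = {ontable(e)} ∪ {clear(d), handempty, ontable(d)}
          = {clear(d), handempty, ontable(d), ontable(e)}

== RESULT ==
["clear(d)", "handempty", "ontable(d)", "ontable(e)"]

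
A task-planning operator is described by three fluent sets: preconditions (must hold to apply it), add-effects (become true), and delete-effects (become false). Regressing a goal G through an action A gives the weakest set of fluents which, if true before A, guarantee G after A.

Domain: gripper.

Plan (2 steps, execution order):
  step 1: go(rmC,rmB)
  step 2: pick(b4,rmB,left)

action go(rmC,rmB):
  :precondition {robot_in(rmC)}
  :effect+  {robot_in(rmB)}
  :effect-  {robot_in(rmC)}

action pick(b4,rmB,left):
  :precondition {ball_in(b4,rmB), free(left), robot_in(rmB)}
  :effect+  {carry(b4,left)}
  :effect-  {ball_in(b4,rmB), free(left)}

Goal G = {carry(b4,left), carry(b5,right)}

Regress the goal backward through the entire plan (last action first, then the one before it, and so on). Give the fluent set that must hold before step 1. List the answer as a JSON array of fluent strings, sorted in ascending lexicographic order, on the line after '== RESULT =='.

Regress step by step:
  through step 2 (pick(b4,rmB,left)): drop {carry(b4,left)}, keep {carry(b5,right)}, require {ball_in(b4,rmB), free(left), robot_in(rmB)}
    → {ball_in(b4,rmB), carry(b5,right), free(left), robot_in(rmB)}
  through step 1 (go(rmC,rmB)): drop {robot_in(rmB)}, keep {ball_in(b4,rmB), carry(b5,right), free(left)}, require {robot_in(rmC)}
    → {ball_in(b4,rmB), carry(b5,right), free(left), robot_in(rmC)}

== RESULT ==
["ball_in(b4,rmB)", "carry(b5,right)", "free(left)", "robot_in(rmC)"]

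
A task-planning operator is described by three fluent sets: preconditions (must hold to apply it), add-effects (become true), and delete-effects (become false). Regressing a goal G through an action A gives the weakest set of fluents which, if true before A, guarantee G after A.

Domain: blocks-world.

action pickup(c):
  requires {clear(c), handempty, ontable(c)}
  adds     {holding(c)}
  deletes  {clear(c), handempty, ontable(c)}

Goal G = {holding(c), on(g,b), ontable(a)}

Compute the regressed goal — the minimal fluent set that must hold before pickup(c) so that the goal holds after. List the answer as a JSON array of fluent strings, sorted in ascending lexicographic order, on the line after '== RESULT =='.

Regress:
  G ∩ del = {}  (empty — regression defined)
  G \ add = {holding(c), on(g,b), ontable(a)} \ {holding(c)} = {on(g,b), ontable(a)}
  ∪ pre   = {on(g,b), ontable(a)} ∪ {clear(c), handempty, ontable(c)}
          = {clear(c), handempty, on(g,b), ontable(a), ontable(c)}

== RESULT ==
["clear(c)", "handempty", "on(g,b)", "ontable(a)", "ontable(c)"]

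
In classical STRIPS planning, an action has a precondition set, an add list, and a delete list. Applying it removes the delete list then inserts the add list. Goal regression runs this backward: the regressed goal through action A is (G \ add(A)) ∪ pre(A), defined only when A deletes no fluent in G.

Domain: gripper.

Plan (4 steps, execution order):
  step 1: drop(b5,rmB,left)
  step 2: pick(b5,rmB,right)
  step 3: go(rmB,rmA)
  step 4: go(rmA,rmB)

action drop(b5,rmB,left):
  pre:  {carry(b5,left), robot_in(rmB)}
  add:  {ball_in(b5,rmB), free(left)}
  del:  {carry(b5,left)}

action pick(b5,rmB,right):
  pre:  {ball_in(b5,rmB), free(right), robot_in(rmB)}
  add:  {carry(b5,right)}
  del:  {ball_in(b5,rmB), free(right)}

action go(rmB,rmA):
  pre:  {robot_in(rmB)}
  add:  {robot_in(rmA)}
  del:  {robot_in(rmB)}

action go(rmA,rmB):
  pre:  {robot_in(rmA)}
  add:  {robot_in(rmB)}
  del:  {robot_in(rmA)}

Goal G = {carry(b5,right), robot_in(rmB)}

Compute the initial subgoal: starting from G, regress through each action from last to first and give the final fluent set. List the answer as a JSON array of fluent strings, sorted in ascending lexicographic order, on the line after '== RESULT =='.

Work backward from the goal:
  through step 4 (go(rmA,rmB)): drop {robot_in(rmB)}, keep {carry(b5,right)}, require {robot_in(rmA)}
    → {carry(b5,right), robot_in(rmA)}
  through step 3 (go(rmB,rmA)): drop {robot_in(rmA)}, keep {carry(b5,right)}, require {robot_in(rmB)}
    → {carry(b5,right), robot_in(rmB)}
  through step 2 (pick(b5,rmB,right)): drop {carry(b5,right)}, keep {robot_in(rmB)}, require {ball_in(b5,rmB), free(right), robot_in(rmB)}
    → {ball_in(b5,rmB), free(right), robot_in(rmB)}
  through step 1 (drop(b5,rmB,left)): drop {ball_in(b5,rmB)}, keep {free(right), robot_in(rmB)}, require {carry(b5,left), robot_in(rmB)}
    → {carry(b5,left), free(right), robot_in(rmB)}

== RESULT ==
["carry(b5,left)", "free(right)", "robot_in(rmB)"]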